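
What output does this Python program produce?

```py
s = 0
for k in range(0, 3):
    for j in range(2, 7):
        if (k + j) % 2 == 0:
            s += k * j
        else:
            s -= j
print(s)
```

k=0,j=2: even sum, s = 0+0 = 0
k=0,j=3: odd sum, s = 0-3 = -3
k=0,j=4: even sum, s = (-3)+0 = -3
k=0,j=5: odd sum, s = (-3)-5 = -8
k=0,j=6: even sum, s = (-8)+0 = -8
k=1,j=2: odd sum, s = (-8)-2 = -10
k=1,j=3: even sum, s = (-10)+3 = -7
k=1,j=4: odd sum, s = (-7)-4 = -11
k=1,j=5: even sum, s = (-11)+5 = -6
k=1,j=6: odd sum, s = (-6)-6 = -12
k=2,j=2: even sum, s = (-12)+4 = -8
k=2,j=3: odd sum, s = (-8)-3 = -11
k=2,j=4: even sum, s = (-11)+8 = -3
k=2,j=5: odd sum, s = (-3)-5 = -8
k=2,j=6: even sum, s = (-8)+12 = 4

4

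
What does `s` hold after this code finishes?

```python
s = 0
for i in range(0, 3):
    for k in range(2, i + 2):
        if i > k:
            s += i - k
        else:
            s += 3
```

9

i=1,k=2: not 1>2, s = 0+3 = 3
i=2,k=2: not 2>2, s = 3+3 = 6
i=2,k=3: not 2>3, s = 6+3 = 9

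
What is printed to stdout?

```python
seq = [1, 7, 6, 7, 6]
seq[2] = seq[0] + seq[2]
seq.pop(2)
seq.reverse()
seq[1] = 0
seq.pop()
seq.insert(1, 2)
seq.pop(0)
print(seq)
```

seq[2] = seq[0]+seq[2] = 1+6 = 7 → [1, 7, 7, 7, 6]
pop(2) removes 7 → [1, 7, 7, 6]
reverse → [6, 7, 7, 1]
seq[1] = 0 → [6, 0, 7, 1]
pop() removes 1 → [6, 0, 7]
insert 2 at 1 → [6, 2, 0, 7]
pop(0) removes 6 → [2, 0, 7]

[2, 0, 7]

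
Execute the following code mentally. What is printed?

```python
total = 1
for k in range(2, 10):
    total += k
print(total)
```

45

k=2: total = 1+2 = 3
k=3: total = 3+3 = 6
k=4: total = 6+4 = 10
k=5: total = 10+5 = 15
k=6: total = 15+6 = 21
k=7: total = 21+7 = 28
k=8: total = 28+8 = 36
k=9: total = 36+9 = 45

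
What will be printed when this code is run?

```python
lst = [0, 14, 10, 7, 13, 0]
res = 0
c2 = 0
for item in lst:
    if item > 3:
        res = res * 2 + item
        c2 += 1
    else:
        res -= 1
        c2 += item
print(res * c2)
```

item=0: not >3, res = 0-1 = -1; c2=0
item=14: >3, res = (-1)*2+14 = 12; c2=1
item=10: >3, res = 12*2+10 = 34; c2=2
item=7: >3, res = 34*2+7 = 75; c2=3
item=13: >3, res = 75*2+13 = 163; c2=4
item=0: not >3, res = 163-1 = 162; c2=4
res*c2 = 162*4 = 648

648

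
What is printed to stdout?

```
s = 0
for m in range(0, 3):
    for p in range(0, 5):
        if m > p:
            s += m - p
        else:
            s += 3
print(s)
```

m=0,p=0: not 0>0, s = 0+3 = 3
m=0,p=1: not 0>1, s = 3+3 = 6
m=0,p=2: not 0>2, s = 6+3 = 9
m=0,p=3: not 0>3, s = 9+3 = 12
m=0,p=4: not 0>4, s = 12+3 = 15
m=1,p=0: 1>0, s = 15+1 = 16
m=1,p=1: not 1>1, s = 16+3 = 19
m=1,p=2: not 1>2, s = 19+3 = 22
m=1,p=3: not 1>3, s = 22+3 = 25
m=1,p=4: not 1>4, s = 25+3 = 28
m=2,p=0: 2>0, s = 28+2 = 30
m=2,p=1: 2>1, s = 30+1 = 31
m=2,p=2: not 2>2, s = 31+3 = 34
m=2,p=3: not 2>3, s = 34+3 = 37
m=2,p=4: not 2>4, s = 37+3 = 40

40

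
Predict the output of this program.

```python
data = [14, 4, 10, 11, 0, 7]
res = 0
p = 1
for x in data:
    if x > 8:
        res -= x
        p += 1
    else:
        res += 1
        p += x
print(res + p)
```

-17

x=14: >8, res = 0-14 = -14; p=2
x=4: not >8, res = (-14)+1 = -13; p=6
x=10: >8, res = (-13)-10 = -23; p=7
x=11: >8, res = (-23)-11 = -34; p=8
x=0: not >8, res = (-34)+1 = -33; p=8
x=7: not >8, res = (-33)+1 = -32; p=15
res+p = (-32)+15 = -17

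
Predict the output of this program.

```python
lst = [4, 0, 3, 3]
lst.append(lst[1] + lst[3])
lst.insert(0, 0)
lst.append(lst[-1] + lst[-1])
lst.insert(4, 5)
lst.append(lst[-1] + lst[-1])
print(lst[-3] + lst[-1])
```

15

append lst[1]+lst[3] = 0+3 = 3 → [4, 0, 3, 3, 3]
insert 0 at 0 → [0, 4, 0, 3, 3, 3]
append lst[-1]+lst[-1] = 3+3 = 6 → [0, 4, 0, 3, 3, 3, 6]
insert 5 at 4 → [0, 4, 0, 3, 5, 3, 3, 6]
append lst[-1]+lst[-1] = 6+6 = 12 → [0, 4, 0, 3, 5, 3, 3, 6, 12]
lst[-3]+lst[-1] = 3+12 = 15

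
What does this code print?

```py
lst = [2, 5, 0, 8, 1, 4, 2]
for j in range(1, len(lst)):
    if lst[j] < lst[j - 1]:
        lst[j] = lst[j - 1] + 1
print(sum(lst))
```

j=1: 5>=2, unchanged → [2, 5, 0, 8, 1, 4, 2]
j=2: 0<5, lst[2] = 5+1 = 6 → [2, 5, 6, 8, 1, 4, 2]
j=3: 8>=6, unchanged → [2, 5, 6, 8, 1, 4, 2]
j=4: 1<8, lst[4] = 8+1 = 9 → [2, 5, 6, 8, 9, 4, 2]
j=5: 4<9, lst[5] = 9+1 = 10 → [2, 5, 6, 8, 9, 10, 2]
j=6: 2<10, lst[6] = 10+1 = 11 → [2, 5, 6, 8, 9, 10, 11]
sum = 51

51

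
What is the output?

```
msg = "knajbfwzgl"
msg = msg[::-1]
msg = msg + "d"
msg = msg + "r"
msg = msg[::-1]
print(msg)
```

rdknajbfwzgl

reverse → 'lgzwfbjank'
+ 'd' → 'lgzwfbjankd'
+ 'r' → 'lgzwfbjankdr'
reverse → 'rdknajbfwzgl'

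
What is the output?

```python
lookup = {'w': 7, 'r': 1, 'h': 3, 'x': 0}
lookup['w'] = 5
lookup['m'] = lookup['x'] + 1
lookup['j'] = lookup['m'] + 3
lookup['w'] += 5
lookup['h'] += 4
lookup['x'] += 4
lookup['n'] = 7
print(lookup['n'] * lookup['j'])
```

28

lookup['w'] = 5 → {'w': 5, 'r': 1, 'h': 3, 'x': 0}
lookup['m'] = lookup['x']+1 = 1 → {'w': 5, 'r': 1, 'h': 3, 'x': 0, 'm': 1}
lookup['j'] = lookup['m']+3 = 4 → {'w': 5, 'r': 1, 'h': 3, 'x': 0, 'm': 1, 'j': 4}
lookup['w'] = 5+5 = 10 → {'w': 10, 'r': 1, 'h': 3, 'x': 0, 'm': 1, 'j': 4}
lookup['h'] = 3+4 = 7 → {'w': 10, 'r': 1, 'h': 7, 'x': 0, 'm': 1, 'j': 4}
lookup['x'] = 0+4 = 4 → {'w': 10, 'r': 1, 'h': 7, 'x': 4, 'm': 1, 'j': 4}
lookup['n'] = 7 → {'w': 10, 'r': 1, 'h': 7, 'x': 4, 'm': 1, 'j': 4, 'n': 7}
lookup['n']*lookup['j'] = 7*4 = 28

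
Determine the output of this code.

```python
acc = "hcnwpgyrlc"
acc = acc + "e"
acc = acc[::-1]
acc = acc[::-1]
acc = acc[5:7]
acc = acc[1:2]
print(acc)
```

y

+ 'e' → 'hcnwpgyrlce'
reverse → 'eclrygpwnch'
reverse → 'hcnwpgyrlce'
slice [5:7] → 'gy'
slice [1:2] → 'y'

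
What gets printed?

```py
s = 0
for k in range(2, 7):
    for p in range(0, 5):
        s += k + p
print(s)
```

k=2,p=0: s = 0+2 = 2
k=2,p=1: s = 2+3 = 5
k=2,p=2: s = 5+4 = 9
k=2,p=3: s = 9+5 = 14
k=2,p=4: s = 14+6 = 20
k=3,p=0: s = 20+3 = 23
k=3,p=1: s = 23+4 = 27
k=3,p=2: s = 27+5 = 32
k=3,p=3: s = 32+6 = 38
k=3,p=4: s = 38+7 = 45
k=4,p=0: s = 45+4 = 49
k=4,p=1: s = 49+5 = 54
k=4,p=2: s = 54+6 = 60
k=4,p=3: s = 60+7 = 67
k=4,p=4: s = 67+8 = 75
k=5,p=0: s = 75+5 = 80
k=5,p=1: s = 80+6 = 86
k=5,p=2: s = 86+7 = 93
k=5,p=3: s = 93+8 = 101
k=5,p=4: s = 101+9 = 110
k=6,p=0: s = 110+6 = 116
k=6,p=1: s = 116+7 = 123
k=6,p=2: s = 123+8 = 131
k=6,p=3: s = 131+9 = 140
k=6,p=4: s = 140+10 = 150

150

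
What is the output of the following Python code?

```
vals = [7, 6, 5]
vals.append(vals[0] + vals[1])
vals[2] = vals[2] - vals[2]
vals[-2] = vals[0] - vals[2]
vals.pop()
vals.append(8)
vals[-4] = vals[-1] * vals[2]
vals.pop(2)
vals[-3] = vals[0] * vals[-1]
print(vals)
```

append vals[0]+vals[1] = 7+6 = 13 → [7, 6, 5, 13]
vals[2] = vals[2]-vals[2] = 5-5 = 0 → [7, 6, 0, 13]
vals[-2] = vals[0]-vals[2] = 7-0 = 7 → [7, 6, 7, 13]
pop() removes 13 → [7, 6, 7]
append 8 → [7, 6, 7, 8]
vals[-4] = vals[-1]*vals[2] = 8*7 = 56 → [56, 6, 7, 8]
pop(2) removes 7 → [56, 6, 8]
vals[-3] = vals[0]*vals[-1] = 56*8 = 448 → [448, 6, 8]

[448, 6, 8]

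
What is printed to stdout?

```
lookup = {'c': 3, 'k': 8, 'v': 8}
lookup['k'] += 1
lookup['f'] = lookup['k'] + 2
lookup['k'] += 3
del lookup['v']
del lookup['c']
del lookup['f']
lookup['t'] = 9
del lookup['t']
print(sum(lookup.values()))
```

12

lookup['k'] = 8+1 = 9 → {'c': 3, 'k': 9, 'v': 8}
lookup['f'] = lookup['k']+2 = 11 → {'c': 3, 'k': 9, 'v': 8, 'f': 11}
lookup['k'] = 9+3 = 12 → {'c': 3, 'k': 12, 'v': 8, 'f': 11}
del 'v' → {'c': 3, 'k': 12, 'f': 11}
del 'c' → {'k': 12, 'f': 11}
del 'f' → {'k': 12}
lookup['t'] = 9 → {'k': 12, 't': 9}
del 't' → {'k': 12}
sum of values = 12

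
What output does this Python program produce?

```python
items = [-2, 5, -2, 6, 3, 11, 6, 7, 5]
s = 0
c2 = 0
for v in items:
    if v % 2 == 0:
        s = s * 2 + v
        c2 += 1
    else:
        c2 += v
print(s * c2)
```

-210

v=-2: even, s = 0*2+(-2) = -2; c2=1
v=5: not even; c2=6
v=-2: even, s = (-2)*2+(-2) = -6; c2=7
v=6: even, s = (-6)*2+6 = -6; c2=8
v=3: not even; c2=11
v=11: not even; c2=22
v=6: even, s = (-6)*2+6 = -6; c2=23
v=7: not even; c2=30
v=5: not even; c2=35
s*c2 = (-6)*35 = -210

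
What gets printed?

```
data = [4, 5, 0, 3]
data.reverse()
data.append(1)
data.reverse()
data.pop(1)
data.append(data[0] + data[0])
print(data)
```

reverse → [3, 0, 5, 4]
append 1 → [3, 0, 5, 4, 1]
reverse → [1, 4, 5, 0, 3]
pop(1) removes 4 → [1, 5, 0, 3]
append data[0]+data[0] = 1+1 = 2 → [1, 5, 0, 3, 2]

[1, 5, 0, 3, 2]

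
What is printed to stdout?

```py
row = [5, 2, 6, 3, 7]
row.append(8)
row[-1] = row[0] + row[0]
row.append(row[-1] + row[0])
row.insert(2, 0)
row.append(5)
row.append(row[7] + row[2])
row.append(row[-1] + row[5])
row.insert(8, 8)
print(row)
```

append 8 → [5, 2, 6, 3, 7, 8]
row[-1] = row[0]+row[0] = 5+5 = 10 → [5, 2, 6, 3, 7, 10]
append row[-1]+row[0] = 10+5 = 15 → [5, 2, 6, 3, 7, 10, 15]
insert 0 at 2 → [5, 2, 0, 6, 3, 7, 10, 15]
append 5 → [5, 2, 0, 6, 3, 7, 10, 15, 5]
append row[7]+row[2] = 15+0 = 15 → [5, 2, 0, 6, 3, 7, 10, 15, 5, 15]
append row[-1]+row[5] = 15+7 = 22 → [5, 2, 0, 6, 3, 7, 10, 15, 5, 15, 22]
insert 8 at 8 → [5, 2, 0, 6, 3, 7, 10, 15, 8, 5, 15, 22]

[5, 2, 0, 6, 3, 7, 10, 15, 8, 5, 15, 22]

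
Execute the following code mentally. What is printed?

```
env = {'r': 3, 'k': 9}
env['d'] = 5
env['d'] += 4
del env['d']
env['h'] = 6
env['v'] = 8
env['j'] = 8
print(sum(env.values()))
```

34

env['d'] = 5 → {'r': 3, 'k': 9, 'd': 5}
env['d'] = 5+4 = 9 → {'r': 3, 'k': 9, 'd': 9}
del 'd' → {'r': 3, 'k': 9}
env['h'] = 6 → {'r': 3, 'k': 9, 'h': 6}
env['v'] = 8 → {'r': 3, 'k': 9, 'h': 6, 'v': 8}
env['j'] = 8 → {'r': 3, 'k': 9, 'h': 6, 'v': 8, 'j': 8}
sum of values = 34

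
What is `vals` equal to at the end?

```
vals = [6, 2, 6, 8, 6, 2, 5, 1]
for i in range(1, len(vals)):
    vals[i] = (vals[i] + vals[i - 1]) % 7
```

[6, 1, 0, 1, 0, 2, 0, 1]

i=1: vals[1] = (2+6)%7 = 1 → [6, 1, 6, 8, 6, 2, 5, 1]
i=2: vals[2] = (6+1)%7 = 0 → [6, 1, 0, 8, 6, 2, 5, 1]
i=3: vals[3] = (8+0)%7 = 1 → [6, 1, 0, 1, 6, 2, 5, 1]
i=4: vals[4] = (6+1)%7 = 0 → [6, 1, 0, 1, 0, 2, 5, 1]
i=5: vals[5] = (2+0)%7 = 2 → [6, 1, 0, 1, 0, 2, 5, 1]
i=6: vals[6] = (5+2)%7 = 0 → [6, 1, 0, 1, 0, 2, 0, 1]
i=7: vals[7] = (1+0)%7 = 1 → [6, 1, 0, 1, 0, 2, 0, 1]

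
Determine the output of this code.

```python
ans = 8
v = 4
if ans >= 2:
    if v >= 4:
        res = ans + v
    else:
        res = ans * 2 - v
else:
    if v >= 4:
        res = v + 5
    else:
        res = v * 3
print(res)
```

12

ans=8, v=4
ans >= 2 is True; v >= 4 is True
→ res = ans + v = 12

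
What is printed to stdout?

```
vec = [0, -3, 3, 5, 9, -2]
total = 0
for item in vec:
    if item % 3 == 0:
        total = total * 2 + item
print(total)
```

item=0: %3==0, total = 0*2+0 = 0
item=-3: %3==0, total = 0*2+(-3) = -3
item=3: %3==0, total = (-3)*2+3 = -3
item=5: not %3==0
item=9: %3==0, total = (-3)*2+9 = 3
item=-2: not %3==0

3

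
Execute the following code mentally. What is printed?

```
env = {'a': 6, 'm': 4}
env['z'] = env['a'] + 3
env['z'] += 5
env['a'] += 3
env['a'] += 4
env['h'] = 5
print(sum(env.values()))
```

env['z'] = env['a']+3 = 9 → {'a': 6, 'm': 4, 'z': 9}
env['z'] = 9+5 = 14 → {'a': 6, 'm': 4, 'z': 14}
env['a'] = 6+3 = 9 → {'a': 9, 'm': 4, 'z': 14}
env['a'] = 9+4 = 13 → {'a': 13, 'm': 4, 'z': 14}
env['h'] = 5 → {'a': 13, 'm': 4, 'z': 14, 'h': 5}
sum of values = 36

36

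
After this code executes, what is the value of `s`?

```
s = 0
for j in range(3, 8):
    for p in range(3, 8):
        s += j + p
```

j=3,p=3: s = 0+6 = 6
j=3,p=4: s = 6+7 = 13
j=3,p=5: s = 13+8 = 21
j=3,p=6: s = 21+9 = 30
j=3,p=7: s = 30+10 = 40
j=4,p=3: s = 40+7 = 47
j=4,p=4: s = 47+8 = 55
j=4,p=5: s = 55+9 = 64
j=4,p=6: s = 64+10 = 74
j=4,p=7: s = 74+11 = 85
j=5,p=3: s = 85+8 = 93
j=5,p=4: s = 93+9 = 102
j=5,p=5: s = 102+10 = 112
j=5,p=6: s = 112+11 = 123
j=5,p=7: s = 123+12 = 135
j=6,p=3: s = 135+9 = 144
j=6,p=4: s = 144+10 = 154
j=6,p=5: s = 154+11 = 165
j=6,p=6: s = 165+12 = 177
j=6,p=7: s = 177+13 = 190
j=7,p=3: s = 190+10 = 200
j=7,p=4: s = 200+11 = 211
j=7,p=5: s = 211+12 = 223
j=7,p=6: s = 223+13 = 236
j=7,p=7: s = 236+14 = 250

250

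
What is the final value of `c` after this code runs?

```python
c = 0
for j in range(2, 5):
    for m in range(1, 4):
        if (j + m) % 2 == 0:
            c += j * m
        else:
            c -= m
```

j=2,m=1: odd sum, c = 0-1 = -1
j=2,m=2: even sum, c = (-1)+4 = 3
j=2,m=3: odd sum, c = 3-3 = 0
j=3,m=1: even sum, c = 0+3 = 3
j=3,m=2: odd sum, c = 3-2 = 1
j=3,m=3: even sum, c = 1+9 = 10
j=4,m=1: odd sum, c = 10-1 = 9
j=4,m=2: even sum, c = 9+8 = 17
j=4,m=3: odd sum, c = 17-3 = 14

14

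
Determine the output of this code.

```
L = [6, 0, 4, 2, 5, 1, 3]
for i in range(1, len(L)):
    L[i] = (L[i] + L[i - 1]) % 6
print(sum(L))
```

18

i=1: L[1] = (0+6)%6 = 0 → [6, 0, 4, 2, 5, 1, 3]
i=2: L[2] = (4+0)%6 = 4 → [6, 0, 4, 2, 5, 1, 3]
i=3: L[3] = (2+4)%6 = 0 → [6, 0, 4, 0, 5, 1, 3]
i=4: L[4] = (5+0)%6 = 5 → [6, 0, 4, 0, 5, 1, 3]
i=5: L[5] = (1+5)%6 = 0 → [6, 0, 4, 0, 5, 0, 3]
i=6: L[6] = (3+0)%6 = 3 → [6, 0, 4, 0, 5, 0, 3]
sum = 18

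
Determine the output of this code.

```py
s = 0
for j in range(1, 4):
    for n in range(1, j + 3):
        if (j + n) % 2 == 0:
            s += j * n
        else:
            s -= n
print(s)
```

31

j=1,n=1: even sum, s = 0+1 = 1
j=1,n=2: odd sum, s = 1-2 = -1
j=1,n=3: even sum, s = (-1)+3 = 2
j=2,n=1: odd sum, s = 2-1 = 1
j=2,n=2: even sum, s = 1+4 = 5
j=2,n=3: odd sum, s = 5-3 = 2
j=2,n=4: even sum, s = 2+8 = 10
j=3,n=1: even sum, s = 10+3 = 13
j=3,n=2: odd sum, s = 13-2 = 11
j=3,n=3: even sum, s = 11+9 = 20
j=3,n=4: odd sum, s = 20-4 = 16
j=3,n=5: even sum, s = 16+15 = 31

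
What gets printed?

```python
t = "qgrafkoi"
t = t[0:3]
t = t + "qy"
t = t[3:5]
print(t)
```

qy

slice [0:3] → 'qgr'
+ 'qy' → 'qgrqy'
slice [3:5] → 'qy'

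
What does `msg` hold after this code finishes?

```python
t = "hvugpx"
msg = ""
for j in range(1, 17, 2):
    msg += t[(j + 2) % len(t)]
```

j=1: add t[3]='g' → 'g'
j=3: add t[5]='x' → 'gx'
j=5: add t[1]='v' → 'gxv'
j=7: add t[3]='g' → 'gxvg'
j=9: add t[5]='x' → 'gxvgx'
j=11: add t[1]='v' → 'gxvgxv'
j=13: add t[3]='g' → 'gxvgxvg'
j=15: add t[5]='x' → 'gxvgxvgx'

'gxvgxvgx'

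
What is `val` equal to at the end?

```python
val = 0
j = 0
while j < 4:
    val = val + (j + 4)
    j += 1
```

22

j=0: val = 0+4 = 4
j=1: val = 4+5 = 9
j=2: val = 9+6 = 15
j=3: val = 15+7 = 22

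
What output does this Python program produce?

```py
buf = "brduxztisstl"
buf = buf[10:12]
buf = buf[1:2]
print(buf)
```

l

slice [10:12] → 'tl'
slice [1:2] → 'l'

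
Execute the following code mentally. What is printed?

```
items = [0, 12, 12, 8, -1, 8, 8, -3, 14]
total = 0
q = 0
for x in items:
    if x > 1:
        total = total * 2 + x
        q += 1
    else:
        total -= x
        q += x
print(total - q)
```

714

x=0: not >1, total = 0-0 = 0; q=0
x=12: >1, total = 0*2+12 = 12; q=1
x=12: >1, total = 12*2+12 = 36; q=2
x=8: >1, total = 36*2+8 = 80; q=3
x=-1: not >1, total = 80-(-1) = 81; q=2
x=8: >1, total = 81*2+8 = 170; q=3
x=8: >1, total = 170*2+8 = 348; q=4
x=-3: not >1, total = 348-(-3) = 351; q=1
x=14: >1, total = 351*2+14 = 716; q=2
total-q = 716-2 = 714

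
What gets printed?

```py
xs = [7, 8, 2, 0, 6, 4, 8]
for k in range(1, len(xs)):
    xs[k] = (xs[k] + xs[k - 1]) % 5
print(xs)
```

[7, 0, 2, 2, 3, 2, 0]

k=1: xs[1] = (8+7)%5 = 0 → [7, 0, 2, 0, 6, 4, 8]
k=2: xs[2] = (2+0)%5 = 2 → [7, 0, 2, 0, 6, 4, 8]
k=3: xs[3] = (0+2)%5 = 2 → [7, 0, 2, 2, 6, 4, 8]
k=4: xs[4] = (6+2)%5 = 3 → [7, 0, 2, 2, 3, 4, 8]
k=5: xs[5] = (4+3)%5 = 2 → [7, 0, 2, 2, 3, 2, 8]
k=6: xs[6] = (8+2)%5 = 0 → [7, 0, 2, 2, 3, 2, 0]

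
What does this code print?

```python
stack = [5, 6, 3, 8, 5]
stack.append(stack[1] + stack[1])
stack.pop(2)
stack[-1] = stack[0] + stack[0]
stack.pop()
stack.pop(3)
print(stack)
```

append stack[1]+stack[1] = 6+6 = 12 → [5, 6, 3, 8, 5, 12]
pop(2) removes 3 → [5, 6, 8, 5, 12]
stack[-1] = stack[0]+stack[0] = 5+5 = 10 → [5, 6, 8, 5, 10]
pop() removes 10 → [5, 6, 8, 5]
pop(3) removes 5 → [5, 6, 8]

[5, 6, 8]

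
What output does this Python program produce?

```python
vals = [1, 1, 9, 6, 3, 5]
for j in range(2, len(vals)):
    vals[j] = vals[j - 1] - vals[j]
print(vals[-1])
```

-22

j=2: vals[2] = 1-9 = -8 → [1, 1, -8, 6, 3, 5]
j=3: vals[3] = (-8)-6 = -14 → [1, 1, -8, -14, 3, 5]
j=4: vals[4] = (-14)-3 = -17 → [1, 1, -8, -14, -17, 5]
j=5: vals[5] = (-17)-5 = -22 → [1, 1, -8, -14, -17, -22]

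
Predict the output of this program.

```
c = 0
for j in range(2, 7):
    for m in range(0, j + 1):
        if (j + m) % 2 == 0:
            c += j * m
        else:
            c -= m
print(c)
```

j=2,m=0: even sum, c = 0+0 = 0
j=2,m=1: odd sum, c = 0-1 = -1
j=2,m=2: even sum, c = (-1)+4 = 3
j=3,m=0: odd sum, c = 3-0 = 3
j=3,m=1: even sum, c = 3+3 = 6
j=3,m=2: odd sum, c = 6-2 = 4
j=3,m=3: even sum, c = 4+9 = 13
j=4,m=0: even sum, c = 13+0 = 13
j=4,m=1: odd sum, c = 13-1 = 12
j=4,m=2: even sum, c = 12+8 = 20
j=4,m=3: odd sum, c = 20-3 = 17
j=4,m=4: even sum, c = 17+16 = 33
j=5,m=0: odd sum, c = 33-0 = 33
j=5,m=1: even sum, c = 33+5 = 38
j=5,m=2: odd sum, c = 38-2 = 36
j=5,m=3: even sum, c = 36+15 = 51
j=5,m=4: odd sum, c = 51-4 = 47
j=5,m=5: even sum, c = 47+25 = 72
j=6,m=0: even sum, c = 72+0 = 72
j=6,m=1: odd sum, c = 72-1 = 71
j=6,m=2: even sum, c = 71+12 = 83
j=6,m=3: odd sum, c = 83-3 = 80
j=6,m=4: even sum, c = 80+24 = 104
j=6,m=5: odd sum, c = 104-5 = 99
j=6,m=6: even sum, c = 99+36 = 135

135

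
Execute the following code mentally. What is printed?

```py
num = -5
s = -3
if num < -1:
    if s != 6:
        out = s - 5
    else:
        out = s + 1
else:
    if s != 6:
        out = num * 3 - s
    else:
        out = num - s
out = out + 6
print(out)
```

-2

num=-5, s=-3
num < -1 is True; s != 6 is True
→ out = s - 5 = -8
out = (-8)+6 = -2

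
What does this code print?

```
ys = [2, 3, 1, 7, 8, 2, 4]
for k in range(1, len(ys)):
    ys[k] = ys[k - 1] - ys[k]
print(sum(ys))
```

k=1: ys[1] = 2-3 = -1 → [2, -1, 1, 7, 8, 2, 4]
k=2: ys[2] = (-1)-1 = -2 → [2, -1, -2, 7, 8, 2, 4]
k=3: ys[3] = (-2)-7 = -9 → [2, -1, -2, -9, 8, 2, 4]
k=4: ys[4] = (-9)-8 = -17 → [2, -1, -2, -9, -17, 2, 4]
k=5: ys[5] = (-17)-2 = -19 → [2, -1, -2, -9, -17, -19, 4]
k=6: ys[6] = (-19)-4 = -23 → [2, -1, -2, -9, -17, -19, -23]
sum = -69

-69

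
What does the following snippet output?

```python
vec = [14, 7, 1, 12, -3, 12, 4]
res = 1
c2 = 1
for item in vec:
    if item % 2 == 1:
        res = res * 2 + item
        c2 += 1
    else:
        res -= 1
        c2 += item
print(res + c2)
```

item=14: not odd, res = 1-1 = 0; c2=15
item=7: odd, res = 0*2+7 = 7; c2=16
item=1: odd, res = 7*2+1 = 15; c2=17
item=12: not odd, res = 15-1 = 14; c2=29
item=-3: odd, res = 14*2+(-3) = 25; c2=30
item=12: not odd, res = 25-1 = 24; c2=42
item=4: not odd, res = 24-1 = 23; c2=46
res+c2 = 23+46 = 69

69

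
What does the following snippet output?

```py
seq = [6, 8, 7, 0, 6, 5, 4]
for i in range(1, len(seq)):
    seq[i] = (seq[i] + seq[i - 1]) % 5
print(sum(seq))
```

i=1: seq[1] = (8+6)%5 = 4 → [6, 4, 7, 0, 6, 5, 4]
i=2: seq[2] = (7+4)%5 = 1 → [6, 4, 1, 0, 6, 5, 4]
i=3: seq[3] = (0+1)%5 = 1 → [6, 4, 1, 1, 6, 5, 4]
i=4: seq[4] = (6+1)%5 = 2 → [6, 4, 1, 1, 2, 5, 4]
i=5: seq[5] = (5+2)%5 = 2 → [6, 4, 1, 1, 2, 2, 4]
i=6: seq[6] = (4+2)%5 = 1 → [6, 4, 1, 1, 2, 2, 1]
sum = 17

17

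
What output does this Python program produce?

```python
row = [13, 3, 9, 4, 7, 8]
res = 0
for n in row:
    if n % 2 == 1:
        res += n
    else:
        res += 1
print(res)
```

34

n=13: odd, res = 0+13 = 13
n=3: odd, res = 13+3 = 16
n=9: odd, res = 16+9 = 25
n=4: not odd, res = 25+1 = 26
n=7: odd, res = 26+7 = 33
n=8: not odd, res = 33+1 = 34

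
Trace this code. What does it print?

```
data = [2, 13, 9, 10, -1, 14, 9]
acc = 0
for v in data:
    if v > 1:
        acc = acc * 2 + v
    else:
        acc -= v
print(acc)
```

v=2: >1, acc = 0*2+2 = 2
v=13: >1, acc = 2*2+13 = 17
v=9: >1, acc = 17*2+9 = 43
v=10: >1, acc = 43*2+10 = 96
v=-1: not >1, acc = 96-(-1) = 97
v=14: >1, acc = 97*2+14 = 208
v=9: >1, acc = 208*2+9 = 425

425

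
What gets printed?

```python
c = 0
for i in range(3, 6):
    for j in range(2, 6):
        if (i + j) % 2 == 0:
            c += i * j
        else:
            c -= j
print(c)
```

i=3,j=2: odd sum, c = 0-2 = -2
i=3,j=3: even sum, c = (-2)+9 = 7
i=3,j=4: odd sum, c = 7-4 = 3
i=3,j=5: even sum, c = 3+15 = 18
i=4,j=2: even sum, c = 18+8 = 26
i=4,j=3: odd sum, c = 26-3 = 23
i=4,j=4: even sum, c = 23+16 = 39
i=4,j=5: odd sum, c = 39-5 = 34
i=5,j=2: odd sum, c = 34-2 = 32
i=5,j=3: even sum, c = 32+15 = 47
i=5,j=4: odd sum, c = 47-4 = 43
i=5,j=5: even sum, c = 43+25 = 68

68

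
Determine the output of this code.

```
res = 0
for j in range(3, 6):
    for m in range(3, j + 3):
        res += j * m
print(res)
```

j=3,m=3: res = 0+9 = 9
j=3,m=4: res = 9+12 = 21
j=3,m=5: res = 21+15 = 36
j=4,m=3: res = 36+12 = 48
j=4,m=4: res = 48+16 = 64
j=4,m=5: res = 64+20 = 84
j=4,m=6: res = 84+24 = 108
j=5,m=3: res = 108+15 = 123
j=5,m=4: res = 123+20 = 143
j=5,m=5: res = 143+25 = 168
j=5,m=6: res = 168+30 = 198
j=5,m=7: res = 198+35 = 233

233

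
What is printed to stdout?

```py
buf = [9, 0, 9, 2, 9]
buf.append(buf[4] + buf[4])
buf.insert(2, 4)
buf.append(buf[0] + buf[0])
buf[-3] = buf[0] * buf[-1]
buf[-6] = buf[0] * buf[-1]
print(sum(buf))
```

380

append buf[4]+buf[4] = 9+9 = 18 → [9, 0, 9, 2, 9, 18]
insert 4 at 2 → [9, 0, 4, 9, 2, 9, 18]
append buf[0]+buf[0] = 9+9 = 18 → [9, 0, 4, 9, 2, 9, 18, 18]
buf[-3] = buf[0]*buf[-1] = 9*18 = 162 → [9, 0, 4, 9, 2, 162, 18, 18]
buf[-6] = buf[0]*buf[-1] = 9*18 = 162 → [9, 0, 162, 9, 2, 162, 18, 18]
sum = 380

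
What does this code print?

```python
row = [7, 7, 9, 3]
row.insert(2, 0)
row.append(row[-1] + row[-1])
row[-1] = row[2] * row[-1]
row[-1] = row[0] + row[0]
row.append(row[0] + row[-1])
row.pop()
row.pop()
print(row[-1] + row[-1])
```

6

insert 0 at 2 → [7, 7, 0, 9, 3]
append row[-1]+row[-1] = 3+3 = 6 → [7, 7, 0, 9, 3, 6]
row[-1] = row[2]*row[-1] = 0*6 = 0 → [7, 7, 0, 9, 3, 0]
row[-1] = row[0]+row[0] = 7+7 = 14 → [7, 7, 0, 9, 3, 14]
append row[0]+row[-1] = 7+14 = 21 → [7, 7, 0, 9, 3, 14, 21]
pop() removes 21 → [7, 7, 0, 9, 3, 14]
pop() removes 14 → [7, 7, 0, 9, 3]
row[-1]+row[-1] = 3+3 = 6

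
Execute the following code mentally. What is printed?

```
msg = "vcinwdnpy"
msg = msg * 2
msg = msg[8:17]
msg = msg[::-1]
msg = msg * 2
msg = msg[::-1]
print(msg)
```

yvcinwdnpyvcinwdnp

repeat ×2 → 'vcinwdnpyvcinwdnpy'
slice [8:17] → 'yvcinwdnp'
reverse → 'pndwnicvy'
repeat ×2 → 'pndwnicvypndwnicvy'
reverse → 'yvcinwdnpyvcinwdnp'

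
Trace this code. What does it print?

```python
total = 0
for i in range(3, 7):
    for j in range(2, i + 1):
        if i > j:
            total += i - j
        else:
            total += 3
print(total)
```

32

i=3,j=2: 3>2, total = 0+1 = 1
i=3,j=3: not 3>3, total = 1+3 = 4
i=4,j=2: 4>2, total = 4+2 = 6
i=4,j=3: 4>3, total = 6+1 = 7
i=4,j=4: not 4>4, total = 7+3 = 10
i=5,j=2: 5>2, total = 10+3 = 13
i=5,j=3: 5>3, total = 13+2 = 15
i=5,j=4: 5>4, total = 15+1 = 16
i=5,j=5: not 5>5, total = 16+3 = 19
i=6,j=2: 6>2, total = 19+4 = 23
i=6,j=3: 6>3, total = 23+3 = 26
i=6,j=4: 6>4, total = 26+2 = 28
i=6,j=5: 6>5, total = 28+1 = 29
i=6,j=6: not 6>6, total = 29+3 = 32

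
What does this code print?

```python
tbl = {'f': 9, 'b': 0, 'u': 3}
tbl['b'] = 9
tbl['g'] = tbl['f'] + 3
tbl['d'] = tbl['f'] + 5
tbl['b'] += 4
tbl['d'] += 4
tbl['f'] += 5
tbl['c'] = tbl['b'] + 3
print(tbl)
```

tbl['b'] = 9 → {'f': 9, 'b': 9, 'u': 3}
tbl['g'] = tbl['f']+3 = 12 → {'f': 9, 'b': 9, 'u': 3, 'g': 12}
tbl['d'] = tbl['f']+5 = 14 → {'f': 9, 'b': 9, 'u': 3, 'g': 12, 'd': 14}
tbl['b'] = 9+4 = 13 → {'f': 9, 'b': 13, 'u': 3, 'g': 12, 'd': 14}
tbl['d'] = 14+4 = 18 → {'f': 9, 'b': 13, 'u': 3, 'g': 12, 'd': 18}
tbl['f'] = 9+5 = 14 → {'f': 14, 'b': 13, 'u': 3, 'g': 12, 'd': 18}
tbl['c'] = tbl['b']+3 = 16 → {'f': 14, 'b': 13, 'u': 3, 'g': 12, 'd': 18, 'c': 16}

{'f': 14, 'b': 13, 'u': 3, 'g': 12, 'd': 18, 'c': 16}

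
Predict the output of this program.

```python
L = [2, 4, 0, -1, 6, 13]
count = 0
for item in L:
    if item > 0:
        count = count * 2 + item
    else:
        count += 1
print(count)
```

item=2: >0, count = 0*2+2 = 2
item=4: >0, count = 2*2+4 = 8
item=0: not >0, count = 8+1 = 9
item=-1: not >0, count = 9+1 = 10
item=6: >0, count = 10*2+6 = 26
item=13: >0, count = 26*2+13 = 65

65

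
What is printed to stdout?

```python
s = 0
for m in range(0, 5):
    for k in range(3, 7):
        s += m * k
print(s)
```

180

m=0,k=3: s = 0+0 = 0
m=0,k=4: s = 0+0 = 0
m=0,k=5: s = 0+0 = 0
m=0,k=6: s = 0+0 = 0
m=1,k=3: s = 0+3 = 3
m=1,k=4: s = 3+4 = 7
m=1,k=5: s = 7+5 = 12
m=1,k=6: s = 12+6 = 18
m=2,k=3: s = 18+6 = 24
m=2,k=4: s = 24+8 = 32
m=2,k=5: s = 32+10 = 42
m=2,k=6: s = 42+12 = 54
m=3,k=3: s = 54+9 = 63
m=3,k=4: s = 63+12 = 75
m=3,k=5: s = 75+15 = 90
m=3,k=6: s = 90+18 = 108
m=4,k=3: s = 108+12 = 120
m=4,k=4: s = 120+16 = 136
m=4,k=5: s = 136+20 = 156
m=4,k=6: s = 156+24 = 180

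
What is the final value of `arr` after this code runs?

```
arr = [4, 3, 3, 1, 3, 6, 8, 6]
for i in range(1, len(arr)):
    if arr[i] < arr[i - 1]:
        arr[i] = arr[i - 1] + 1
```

[4, 5, 6, 7, 8, 9, 10, 11]

i=1: 3<4, arr[1] = 4+1 = 5 → [4, 5, 3, 1, 3, 6, 8, 6]
i=2: 3<5, arr[2] = 5+1 = 6 → [4, 5, 6, 1, 3, 6, 8, 6]
i=3: 1<6, arr[3] = 6+1 = 7 → [4, 5, 6, 7, 3, 6, 8, 6]
i=4: 3<7, arr[4] = 7+1 = 8 → [4, 5, 6, 7, 8, 6, 8, 6]
i=5: 6<8, arr[5] = 8+1 = 9 → [4, 5, 6, 7, 8, 9, 8, 6]
i=6: 8<9, arr[6] = 9+1 = 10 → [4, 5, 6, 7, 8, 9, 10, 6]
i=7: 6<10, arr[7] = 10+1 = 11 → [4, 5, 6, 7, 8, 9, 10, 11]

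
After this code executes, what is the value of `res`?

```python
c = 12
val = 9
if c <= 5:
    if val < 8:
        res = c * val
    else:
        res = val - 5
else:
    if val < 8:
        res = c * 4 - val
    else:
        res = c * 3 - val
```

c=12, val=9
c <= 5 is False; val < 8 is False
→ res = c * 3 - val = 27

27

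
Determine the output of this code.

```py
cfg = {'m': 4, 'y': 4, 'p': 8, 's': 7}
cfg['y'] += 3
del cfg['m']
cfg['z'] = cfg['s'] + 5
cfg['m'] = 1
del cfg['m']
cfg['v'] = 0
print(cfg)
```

{'y': 7, 'p': 8, 's': 7, 'z': 12, 'v': 0}

cfg['y'] = 4+3 = 7 → {'m': 4, 'y': 7, 'p': 8, 's': 7}
del 'm' → {'y': 7, 'p': 8, 's': 7}
cfg['z'] = cfg['s']+5 = 12 → {'y': 7, 'p': 8, 's': 7, 'z': 12}
cfg['m'] = 1 → {'y': 7, 'p': 8, 's': 7, 'z': 12, 'm': 1}
del 'm' → {'y': 7, 'p': 8, 's': 7, 'z': 12}
cfg['v'] = 0 → {'y': 7, 'p': 8, 's': 7, 'z': 12, 'v': 0}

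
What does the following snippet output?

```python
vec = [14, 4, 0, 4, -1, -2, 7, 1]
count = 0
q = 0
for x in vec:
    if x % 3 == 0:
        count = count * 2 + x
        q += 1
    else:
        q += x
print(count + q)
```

x=14: not %3==0; q=14
x=4: not %3==0; q=18
x=0: %3==0, count = 0*2+0 = 0; q=19
x=4: not %3==0; q=23
x=-1: not %3==0; q=22
x=-2: not %3==0; q=20
x=7: not %3==0; q=27
x=1: not %3==0; q=28
count+q = 0+28 = 28

28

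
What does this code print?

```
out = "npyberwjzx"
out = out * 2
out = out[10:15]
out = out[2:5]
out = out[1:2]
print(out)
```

repeat ×2 → 'npyberwjzxnpyberwjzx'
slice [10:15] → 'npybe'
slice [2:5] → 'ybe'
slice [1:2] → 'b'

b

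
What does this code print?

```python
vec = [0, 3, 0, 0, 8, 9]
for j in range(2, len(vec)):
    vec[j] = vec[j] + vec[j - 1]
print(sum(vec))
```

40

j=2: vec[2] = 0+3 = 3 → [0, 3, 3, 0, 8, 9]
j=3: vec[3] = 0+3 = 3 → [0, 3, 3, 3, 8, 9]
j=4: vec[4] = 8+3 = 11 → [0, 3, 3, 3, 11, 9]
j=5: vec[5] = 9+11 = 20 → [0, 3, 3, 3, 11, 20]
sum = 40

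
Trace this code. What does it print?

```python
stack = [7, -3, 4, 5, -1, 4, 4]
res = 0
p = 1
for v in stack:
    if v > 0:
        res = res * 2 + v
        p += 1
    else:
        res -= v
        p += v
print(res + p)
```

230

v=7: >0, res = 0*2+7 = 7; p=2
v=-3: not >0, res = 7-(-3) = 10; p=-1
v=4: >0, res = 10*2+4 = 24; p=0
v=5: >0, res = 24*2+5 = 53; p=1
v=-1: not >0, res = 53-(-1) = 54; p=0
v=4: >0, res = 54*2+4 = 112; p=1
v=4: >0, res = 112*2+4 = 228; p=2
res+p = 228+2 = 230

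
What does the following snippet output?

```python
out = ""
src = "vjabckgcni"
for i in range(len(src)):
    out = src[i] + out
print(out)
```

i=0: prepend 'v' → 'v'
i=1: prepend 'j' → 'jv'
i=2: prepend 'a' → 'ajv'
i=3: prepend 'b' → 'bajv'
i=4: prepend 'c' → 'cbajv'
i=5: prepend 'k' → 'kcbajv'
i=6: prepend 'g' → 'gkcbajv'
i=7: prepend 'c' → 'cgkcbajv'
i=8: prepend 'n' → 'ncgkcbajv'
i=9: prepend 'i' → 'incgkcbajv'

incgkcbajv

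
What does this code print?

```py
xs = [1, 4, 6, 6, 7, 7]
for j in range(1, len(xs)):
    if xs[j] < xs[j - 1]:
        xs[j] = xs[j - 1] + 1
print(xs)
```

[1, 4, 6, 6, 7, 7]

j=1: 4>=1, unchanged → [1, 4, 6, 6, 7, 7]
j=2: 6>=4, unchanged → [1, 4, 6, 6, 7, 7]
j=3: 6>=6, unchanged → [1, 4, 6, 6, 7, 7]
j=4: 7>=6, unchanged → [1, 4, 6, 6, 7, 7]
j=5: 7>=7, unchanged → [1, 4, 6, 6, 7, 7]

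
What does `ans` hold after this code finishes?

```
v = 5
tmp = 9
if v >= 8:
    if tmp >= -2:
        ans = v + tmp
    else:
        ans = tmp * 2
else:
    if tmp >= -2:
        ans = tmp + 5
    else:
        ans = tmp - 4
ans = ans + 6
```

20

v=5, tmp=9
v >= 8 is False; tmp >= -2 is True
→ ans = tmp + 5 = 14
ans = 14+6 = 20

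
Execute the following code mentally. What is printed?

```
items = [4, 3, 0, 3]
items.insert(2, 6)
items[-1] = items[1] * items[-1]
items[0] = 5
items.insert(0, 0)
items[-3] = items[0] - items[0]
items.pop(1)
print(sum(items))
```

12

insert 6 at 2 → [4, 3, 6, 0, 3]
items[-1] = items[1]*items[-1] = 3*3 = 9 → [4, 3, 6, 0, 9]
items[0] = 5 → [5, 3, 6, 0, 9]
insert 0 at 0 → [0, 5, 3, 6, 0, 9]
items[-3] = items[0]-items[0] = 0-0 = 0 → [0, 5, 3, 0, 0, 9]
pop(1) removes 5 → [0, 3, 0, 0, 9]
sum = 12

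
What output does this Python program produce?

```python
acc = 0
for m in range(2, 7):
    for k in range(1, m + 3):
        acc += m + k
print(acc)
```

240

m=2,k=1: acc = 0+3 = 3
m=2,k=2: acc = 3+4 = 7
m=2,k=3: acc = 7+5 = 12
m=2,k=4: acc = 12+6 = 18
m=3,k=1: acc = 18+4 = 22
m=3,k=2: acc = 22+5 = 27
m=3,k=3: acc = 27+6 = 33
m=3,k=4: acc = 33+7 = 40
m=3,k=5: acc = 40+8 = 48
m=4,k=1: acc = 48+5 = 53
m=4,k=2: acc = 53+6 = 59
m=4,k=3: acc = 59+7 = 66
m=4,k=4: acc = 66+8 = 74
m=4,k=5: acc = 74+9 = 83
m=4,k=6: acc = 83+10 = 93
m=5,k=1: acc = 93+6 = 99
m=5,k=2: acc = 99+7 = 106
m=5,k=3: acc = 106+8 = 114
m=5,k=4: acc = 114+9 = 123
m=5,k=5: acc = 123+10 = 133
m=5,k=6: acc = 133+11 = 144
m=5,k=7: acc = 144+12 = 156
m=6,k=1: acc = 156+7 = 163
m=6,k=2: acc = 163+8 = 171
m=6,k=3: acc = 171+9 = 180
m=6,k=4: acc = 180+10 = 190
m=6,k=5: acc = 190+11 = 201
m=6,k=6: acc = 201+12 = 213
m=6,k=7: acc = 213+13 = 226
m=6,k=8: acc = 226+14 = 240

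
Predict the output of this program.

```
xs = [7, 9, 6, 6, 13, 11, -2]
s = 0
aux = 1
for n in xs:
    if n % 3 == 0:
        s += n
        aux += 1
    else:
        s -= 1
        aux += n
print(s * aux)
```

n=7: not %3==0, s = 0-1 = -1; aux=8
n=9: %3==0, s = (-1)+9 = 8; aux=9
n=6: %3==0, s = 8+6 = 14; aux=10
n=6: %3==0, s = 14+6 = 20; aux=11
n=13: not %3==0, s = 20-1 = 19; aux=24
n=11: not %3==0, s = 19-1 = 18; aux=35
n=-2: not %3==0, s = 18-1 = 17; aux=33
s*aux = 17*33 = 561

561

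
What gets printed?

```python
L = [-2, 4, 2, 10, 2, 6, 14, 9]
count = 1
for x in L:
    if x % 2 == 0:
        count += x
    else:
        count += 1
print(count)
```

38

x=-2: even, count = 1+(-2) = -1
x=4: even, count = (-1)+4 = 3
x=2: even, count = 3+2 = 5
x=10: even, count = 5+10 = 15
x=2: even, count = 15+2 = 17
x=6: even, count = 17+6 = 23
x=14: even, count = 23+14 = 37
x=9: not even, count = 37+1 = 38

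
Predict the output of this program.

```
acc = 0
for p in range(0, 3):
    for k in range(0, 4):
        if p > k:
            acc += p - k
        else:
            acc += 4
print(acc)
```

40

p=0,k=0: not 0>0, acc = 0+4 = 4
p=0,k=1: not 0>1, acc = 4+4 = 8
p=0,k=2: not 0>2, acc = 8+4 = 12
p=0,k=3: not 0>3, acc = 12+4 = 16
p=1,k=0: 1>0, acc = 16+1 = 17
p=1,k=1: not 1>1, acc = 17+4 = 21
p=1,k=2: not 1>2, acc = 21+4 = 25
p=1,k=3: not 1>3, acc = 25+4 = 29
p=2,k=0: 2>0, acc = 29+2 = 31
p=2,k=1: 2>1, acc = 31+1 = 32
p=2,k=2: not 2>2, acc = 32+4 = 36
p=2,k=3: not 2>3, acc = 36+4 = 40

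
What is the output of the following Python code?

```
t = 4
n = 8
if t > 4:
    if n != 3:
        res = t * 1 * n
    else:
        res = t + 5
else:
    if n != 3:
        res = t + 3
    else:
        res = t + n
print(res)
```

7

t=4, n=8
t > 4 is False; n != 3 is True
→ res = t + 3 = 7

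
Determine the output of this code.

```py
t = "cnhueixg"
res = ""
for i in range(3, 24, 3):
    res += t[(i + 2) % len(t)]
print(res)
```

icuxneg

i=3: add t[5]='i' → 'i'
i=6: add t[0]='c' → 'ic'
i=9: add t[3]='u' → 'icu'
i=12: add t[6]='x' → 'icux'
i=15: add t[1]='n' → 'icuxn'
i=18: add t[4]='e' → 'icuxne'
i=21: add t[7]='g' → 'icuxneg'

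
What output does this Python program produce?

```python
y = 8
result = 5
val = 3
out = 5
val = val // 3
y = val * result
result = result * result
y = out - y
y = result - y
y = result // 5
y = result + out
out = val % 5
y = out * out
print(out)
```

val = 3//3 = 1
y = 1*5 = 5
result = 5*5 = 25
y = 5-5 = 0
y = 25-0 = 25
y = 25//5 = 5
y = 25+5 = 30
out = 1%5 = 1
y = 1*1 = 1

1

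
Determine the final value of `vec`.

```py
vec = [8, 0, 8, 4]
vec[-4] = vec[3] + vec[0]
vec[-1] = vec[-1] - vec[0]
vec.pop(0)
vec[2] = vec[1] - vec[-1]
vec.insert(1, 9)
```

vec[-4] = vec[3]+vec[0] = 4+8 = 12 → [12, 0, 8, 4]
vec[-1] = vec[-1]-vec[0] = 4-12 = -8 → [12, 0, 8, -8]
pop(0) removes 12 → [0, 8, -8]
vec[2] = vec[1]-vec[-1] = 8-(-8) = 16 → [0, 8, 16]
insert 9 at 1 → [0, 9, 8, 16]

[0, 9, 8, 16]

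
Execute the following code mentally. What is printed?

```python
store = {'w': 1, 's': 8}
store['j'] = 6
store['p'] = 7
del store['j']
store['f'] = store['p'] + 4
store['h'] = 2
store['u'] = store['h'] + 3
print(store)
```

store['j'] = 6 → {'w': 1, 's': 8, 'j': 6}
store['p'] = 7 → {'w': 1, 's': 8, 'j': 6, 'p': 7}
del 'j' → {'w': 1, 's': 8, 'p': 7}
store['f'] = store['p']+4 = 11 → {'w': 1, 's': 8, 'p': 7, 'f': 11}
store['h'] = 2 → {'w': 1, 's': 8, 'p': 7, 'f': 11, 'h': 2}
store['u'] = store['h']+3 = 5 → {'w': 1, 's': 8, 'p': 7, 'f': 11, 'h': 2, 'u': 5}

{'w': 1, 's': 8, 'p': 7, 'f': 11, 'h': 2, 'u': 5}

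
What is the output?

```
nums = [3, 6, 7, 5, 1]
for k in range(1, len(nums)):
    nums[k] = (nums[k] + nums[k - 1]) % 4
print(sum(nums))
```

k=1: nums[1] = (6+3)%4 = 1 → [3, 1, 7, 5, 1]
k=2: nums[2] = (7+1)%4 = 0 → [3, 1, 0, 5, 1]
k=3: nums[3] = (5+0)%4 = 1 → [3, 1, 0, 1, 1]
k=4: nums[4] = (1+1)%4 = 2 → [3, 1, 0, 1, 2]
sum = 7

7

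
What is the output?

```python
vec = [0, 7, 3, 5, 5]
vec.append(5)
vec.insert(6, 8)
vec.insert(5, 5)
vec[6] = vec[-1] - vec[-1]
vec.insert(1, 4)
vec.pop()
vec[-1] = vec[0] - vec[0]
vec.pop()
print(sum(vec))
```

29

append 5 → [0, 7, 3, 5, 5, 5]
insert 8 at 6 → [0, 7, 3, 5, 5, 5, 8]
insert 5 at 5 → [0, 7, 3, 5, 5, 5, 5, 8]
vec[6] = vec[-1]-vec[-1] = 8-8 = 0 → [0, 7, 3, 5, 5, 5, 0, 8]
insert 4 at 1 → [0, 4, 7, 3, 5, 5, 5, 0, 8]
pop() removes 8 → [0, 4, 7, 3, 5, 5, 5, 0]
vec[-1] = vec[0]-vec[0] = 0-0 = 0 → [0, 4, 7, 3, 5, 5, 5, 0]
pop() removes 0 → [0, 4, 7, 3, 5, 5, 5]
sum = 29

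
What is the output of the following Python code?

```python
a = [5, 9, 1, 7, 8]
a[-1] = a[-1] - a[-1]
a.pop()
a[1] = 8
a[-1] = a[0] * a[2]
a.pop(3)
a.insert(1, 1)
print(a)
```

[5, 1, 8, 1]

a[-1] = a[-1]-a[-1] = 8-8 = 0 → [5, 9, 1, 7, 0]
pop() removes 0 → [5, 9, 1, 7]
a[1] = 8 → [5, 8, 1, 7]
a[-1] = a[0]*a[2] = 5*1 = 5 → [5, 8, 1, 5]
pop(3) removes 5 → [5, 8, 1]
insert 1 at 1 → [5, 1, 8, 1]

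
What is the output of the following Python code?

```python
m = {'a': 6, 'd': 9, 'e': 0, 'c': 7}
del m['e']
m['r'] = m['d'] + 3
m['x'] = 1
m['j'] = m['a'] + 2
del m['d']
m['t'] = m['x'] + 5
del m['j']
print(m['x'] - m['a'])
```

del 'e' → {'a': 6, 'd': 9, 'c': 7}
m['r'] = m['d']+3 = 12 → {'a': 6, 'd': 9, 'c': 7, 'r': 12}
m['x'] = 1 → {'a': 6, 'd': 9, 'c': 7, 'r': 12, 'x': 1}
m['j'] = m['a']+2 = 8 → {'a': 6, 'd': 9, 'c': 7, 'r': 12, 'x': 1, 'j': 8}
del 'd' → {'a': 6, 'c': 7, 'r': 12, 'x': 1, 'j': 8}
m['t'] = m['x']+5 = 6 → {'a': 6, 'c': 7, 'r': 12, 'x': 1, 'j': 8, 't': 6}
del 'j' → {'a': 6, 'c': 7, 'r': 12, 'x': 1, 't': 6}
m['x']-m['a'] = 1-6 = -5

-5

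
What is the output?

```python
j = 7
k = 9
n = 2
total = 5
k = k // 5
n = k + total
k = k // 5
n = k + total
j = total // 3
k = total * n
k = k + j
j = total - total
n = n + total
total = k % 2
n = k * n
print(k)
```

k = 9//5 = 1
n = 1+5 = 6
k = 1//5 = 0
n = 0+5 = 5
j = 5//3 = 1
k = 5*5 = 25
k = 25+1 = 26
j = 5-5 = 0
n = 5+5 = 10
total = 26%2 = 0
n = 26*10 = 260

26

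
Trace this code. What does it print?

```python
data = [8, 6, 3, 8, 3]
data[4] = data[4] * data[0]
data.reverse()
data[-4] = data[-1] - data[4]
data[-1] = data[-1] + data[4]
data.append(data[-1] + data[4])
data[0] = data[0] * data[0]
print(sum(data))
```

data[4] = data[4]*data[0] = 3*8 = 24 → [8, 6, 3, 8, 24]
reverse → [24, 8, 3, 6, 8]
data[-4] = data[-1]-data[4] = 8-8 = 0 → [24, 0, 3, 6, 8]
data[-1] = data[-1]+data[4] = 8+8 = 16 → [24, 0, 3, 6, 16]
append data[-1]+data[4] = 16+16 = 32 → [24, 0, 3, 6, 16, 32]
data[0] = data[0]*data[0] = 24*24 = 576 → [576, 0, 3, 6, 16, 32]
sum = 633

633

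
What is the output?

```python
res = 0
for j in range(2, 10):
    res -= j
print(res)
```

-44

j=2: res = 0-2 = -2
j=3: res = (-2)-3 = -5
j=4: res = (-5)-4 = -9
j=5: res = (-9)-5 = -14
j=6: res = (-14)-6 = -20
j=7: res = (-20)-7 = -27
j=8: res = (-27)-8 = -35
j=9: res = (-35)-9 = -44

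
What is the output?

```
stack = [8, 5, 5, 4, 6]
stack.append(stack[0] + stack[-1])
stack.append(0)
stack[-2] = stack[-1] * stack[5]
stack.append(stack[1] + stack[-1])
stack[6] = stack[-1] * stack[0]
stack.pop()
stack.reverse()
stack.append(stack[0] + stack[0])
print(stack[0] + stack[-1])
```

120

append stack[0]+stack[-1] = 8+6 = 14 → [8, 5, 5, 4, 6, 14]
append 0 → [8, 5, 5, 4, 6, 14, 0]
stack[-2] = stack[-1]*stack[5] = 0*14 = 0 → [8, 5, 5, 4, 6, 0, 0]
append stack[1]+stack[-1] = 5+0 = 5 → [8, 5, 5, 4, 6, 0, 0, 5]
stack[6] = stack[-1]*stack[0] = 5*8 = 40 → [8, 5, 5, 4, 6, 0, 40, 5]
pop() removes 5 → [8, 5, 5, 4, 6, 0, 40]
reverse → [40, 0, 6, 4, 5, 5, 8]
append stack[0]+stack[0] = 40+40 = 80 → [40, 0, 6, 4, 5, 5, 8, 80]
stack[0]+stack[-1] = 40+80 = 120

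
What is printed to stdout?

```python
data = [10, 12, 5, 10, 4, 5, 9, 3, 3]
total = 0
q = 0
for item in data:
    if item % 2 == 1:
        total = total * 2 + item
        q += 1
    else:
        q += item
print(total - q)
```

item=10: not odd; q=10
item=12: not odd; q=22
item=5: odd, total = 0*2+5 = 5; q=23
item=10: not odd; q=33
item=4: not odd; q=37
item=5: odd, total = 5*2+5 = 15; q=38
item=9: odd, total = 15*2+9 = 39; q=39
item=3: odd, total = 39*2+3 = 81; q=40
item=3: odd, total = 81*2+3 = 165; q=41
total-q = 165-41 = 124

124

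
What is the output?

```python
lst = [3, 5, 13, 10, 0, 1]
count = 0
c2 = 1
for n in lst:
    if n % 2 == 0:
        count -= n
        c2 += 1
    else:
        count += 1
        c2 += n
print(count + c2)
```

n=3: not even, count = 0+1 = 1; c2=4
n=5: not even, count = 1+1 = 2; c2=9
n=13: not even, count = 2+1 = 3; c2=22
n=10: even, count = 3-10 = -7; c2=23
n=0: even, count = (-7)-0 = -7; c2=24
n=1: not even, count = (-7)+1 = -6; c2=25
count+c2 = (-6)+25 = 19

19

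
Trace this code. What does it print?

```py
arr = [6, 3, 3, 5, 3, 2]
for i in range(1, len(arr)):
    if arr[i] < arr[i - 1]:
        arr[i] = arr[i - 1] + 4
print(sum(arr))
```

i=1: 3<6, arr[1] = 6+4 = 10 → [6, 10, 3, 5, 3, 2]
i=2: 3<10, arr[2] = 10+4 = 14 → [6, 10, 14, 5, 3, 2]
i=3: 5<14, arr[3] = 14+4 = 18 → [6, 10, 14, 18, 3, 2]
i=4: 3<18, arr[4] = 18+4 = 22 → [6, 10, 14, 18, 22, 2]
i=5: 2<22, arr[5] = 22+4 = 26 → [6, 10, 14, 18, 22, 26]
sum = 96

96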